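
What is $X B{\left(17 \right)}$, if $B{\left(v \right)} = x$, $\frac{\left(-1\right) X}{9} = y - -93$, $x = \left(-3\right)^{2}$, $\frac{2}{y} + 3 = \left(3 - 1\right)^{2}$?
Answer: $-7695$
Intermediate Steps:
$y = 2$ ($y = \frac{2}{-3 + \left(3 - 1\right)^{2}} = \frac{2}{-3 + 2^{2}} = \frac{2}{-3 + 4} = \frac{2}{1} = 2 \cdot 1 = 2$)
$x = 9$
$X = -855$ ($X = - 9 \left(2 - -93\right) = - 9 \left(2 + 93\right) = \left(-9\right) 95 = -855$)
$B{\left(v \right)} = 9$
$X B{\left(17 \right)} = \left(-855\right) 9 = -7695$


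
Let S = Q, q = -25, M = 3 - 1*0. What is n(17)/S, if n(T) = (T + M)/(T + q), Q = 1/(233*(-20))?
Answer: 11650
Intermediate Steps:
M = 3 (M = 3 + 0 = 3)
Q = -1/4660 (Q = 1/(-4660) = -1/4660 ≈ -0.00021459)
n(T) = (3 + T)/(-25 + T) (n(T) = (T + 3)/(T - 25) = (3 + T)/(-25 + T))
S = -1/4660 ≈ -0.00021459
n(17)/S = ((3 + 17)/(-25 + 17))/(-1/4660) = (20/(-8))*(-4660) = -⅛*20*(-4660) = -5/2*(-4660) = 11650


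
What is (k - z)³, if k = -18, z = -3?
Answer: -3375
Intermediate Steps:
(k - z)³ = (-18 - 1*(-3))³ = (-18 + 3)³ = (-15)³ = -3375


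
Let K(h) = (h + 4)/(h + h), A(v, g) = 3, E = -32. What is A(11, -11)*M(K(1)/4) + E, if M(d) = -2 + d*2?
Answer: -137/4 ≈ -34.250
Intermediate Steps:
K(h) = (4 + h)/(2*h) (K(h) = (4 + h)/((2*h)) = (4 + h)*(1/(2*h)) = (4 + h)/(2*h))
M(d) = -2 + 2*d
A(11, -11)*M(K(1)/4) + E = 3*(-2 + 2*(((1/2)*(4 + 1)/1)/4)) - 32 = 3*(-2 + 2*(((1/2)*1*5)*(1/4))) - 32 = 3*(-2 + 2*((5/2)*(1/4))) - 32 = 3*(-2 + 2*(5/8)) - 32 = 3*(-2 + 5/4) - 32 = 3*(-3/4) - 32 = -9/4 - 32 = -137/4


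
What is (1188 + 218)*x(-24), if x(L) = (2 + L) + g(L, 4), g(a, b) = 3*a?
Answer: -132164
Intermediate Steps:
x(L) = 2 + 4*L (x(L) = (2 + L) + 3*L = 2 + 4*L)
(1188 + 218)*x(-24) = (1188 + 218)*(2 + 4*(-24)) = 1406*(2 - 96) = 1406*(-94) = -132164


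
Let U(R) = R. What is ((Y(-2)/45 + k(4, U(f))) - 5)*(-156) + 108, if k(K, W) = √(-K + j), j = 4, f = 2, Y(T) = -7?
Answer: 13684/15 ≈ 912.27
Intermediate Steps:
k(K, W) = √(4 - K) (k(K, W) = √(-K + 4) = √(4 - K))
((Y(-2)/45 + k(4, U(f))) - 5)*(-156) + 108 = ((-7/45 + √(4 - 1*4)) - 5)*(-156) + 108 = ((-7*1/45 + √(4 - 4)) - 5)*(-156) + 108 = ((-7/45 + √0) - 5)*(-156) + 108 = ((-7/45 + 0) - 5)*(-156) + 108 = (-7/45 - 5)*(-156) + 108 = -232/45*(-156) + 108 = 12064/15 + 108 = 13684/15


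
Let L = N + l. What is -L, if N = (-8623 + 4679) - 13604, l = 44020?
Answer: -26472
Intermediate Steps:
N = -17548 (N = -3944 - 13604 = -17548)
L = 26472 (L = -17548 + 44020 = 26472)
-L = -1*26472 = -26472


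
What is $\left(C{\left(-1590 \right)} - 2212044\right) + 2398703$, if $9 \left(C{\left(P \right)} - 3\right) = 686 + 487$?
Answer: $\frac{560377}{3} \approx 1.8679 \cdot 10^{5}$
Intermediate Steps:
$C{\left(P \right)} = \frac{400}{3}$ ($C{\left(P \right)} = 3 + \frac{686 + 487}{9} = 3 + \frac{1}{9} \cdot 1173 = 3 + \frac{391}{3} = \frac{400}{3}$)
$\left(C{\left(-1590 \right)} - 2212044\right) + 2398703 = \left(\frac{400}{3} - 2212044\right) + 2398703 = - \frac{6635732}{3} + 2398703 = \frac{560377}{3}$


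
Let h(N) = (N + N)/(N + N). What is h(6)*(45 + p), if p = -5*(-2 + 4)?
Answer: 35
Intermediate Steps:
p = -10 (p = -5*2 = -10)
h(N) = 1 (h(N) = (2*N)/((2*N)) = (2*N)*(1/(2*N)) = 1)
h(6)*(45 + p) = 1*(45 - 10) = 1*35 = 35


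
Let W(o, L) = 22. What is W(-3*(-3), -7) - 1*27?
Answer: -5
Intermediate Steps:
W(-3*(-3), -7) - 1*27 = 22 - 1*27 = 22 - 27 = -5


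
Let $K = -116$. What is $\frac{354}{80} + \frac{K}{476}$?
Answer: $\frac{19903}{4760} \approx 4.1813$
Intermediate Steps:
$\frac{354}{80} + \frac{K}{476} = \frac{354}{80} - \frac{116}{476} = 354 \cdot \frac{1}{80} - \frac{29}{119} = \frac{177}{40} - \frac{29}{119} = \frac{19903}{4760}$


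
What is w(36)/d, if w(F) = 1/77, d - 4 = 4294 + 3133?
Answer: 1/572187 ≈ 1.7477e-6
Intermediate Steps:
d = 7431 (d = 4 + (4294 + 3133) = 4 + 7427 = 7431)
w(F) = 1/77
w(36)/d = (1/77)/7431 = (1/77)*(1/7431) = 1/572187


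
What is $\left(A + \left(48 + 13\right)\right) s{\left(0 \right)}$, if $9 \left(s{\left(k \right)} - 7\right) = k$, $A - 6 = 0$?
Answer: $469$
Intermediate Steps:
$A = 6$ ($A = 6 + 0 = 6$)
$s{\left(k \right)} = 7 + \frac{k}{9}$
$\left(A + \left(48 + 13\right)\right) s{\left(0 \right)} = \left(6 + \left(48 + 13\right)\right) \left(7 + \frac{1}{9} \cdot 0\right) = \left(6 + 61\right) \left(7 + 0\right) = 67 \cdot 7 = 469$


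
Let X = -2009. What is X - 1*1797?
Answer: -3806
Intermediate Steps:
X - 1*1797 = -2009 - 1*1797 = -2009 - 1797 = -3806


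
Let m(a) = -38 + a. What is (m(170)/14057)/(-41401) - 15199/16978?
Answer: -8845422893639/9880752144146 ≈ -0.89522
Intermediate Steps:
(m(170)/14057)/(-41401) - 15199/16978 = ((-38 + 170)/14057)/(-41401) - 15199/16978 = (132*(1/14057))*(-1/41401) - 15199*1/16978 = (132/14057)*(-1/41401) - 15199/16978 = -132/581973857 - 15199/16978 = -8845422893639/9880752144146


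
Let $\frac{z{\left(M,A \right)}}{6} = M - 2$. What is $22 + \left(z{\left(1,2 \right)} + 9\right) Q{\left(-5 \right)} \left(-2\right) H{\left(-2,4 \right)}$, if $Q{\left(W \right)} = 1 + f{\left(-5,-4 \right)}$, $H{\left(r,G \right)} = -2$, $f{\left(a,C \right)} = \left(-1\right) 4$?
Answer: $-14$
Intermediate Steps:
$f{\left(a,C \right)} = -4$
$z{\left(M,A \right)} = -12 + 6 M$ ($z{\left(M,A \right)} = 6 \left(M - 2\right) = 6 \left(-2 + M\right) = -12 + 6 M$)
$Q{\left(W \right)} = -3$ ($Q{\left(W \right)} = 1 - 4 = -3$)
$22 + \left(z{\left(1,2 \right)} + 9\right) Q{\left(-5 \right)} \left(-2\right) H{\left(-2,4 \right)} = 22 + \left(\left(-12 + 6 \cdot 1\right) + 9\right) \left(-3\right) \left(-2\right) \left(-2\right) = 22 + \left(\left(-12 + 6\right) + 9\right) 6 \left(-2\right) = 22 + \left(-6 + 9\right) \left(-12\right) = 22 + 3 \left(-12\right) = 22 - 36 = -14$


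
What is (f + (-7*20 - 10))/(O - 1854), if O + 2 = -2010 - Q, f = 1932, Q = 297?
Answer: -1782/4163 ≈ -0.42806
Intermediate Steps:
O = -2309 (O = -2 + (-2010 - 1*297) = -2 + (-2010 - 297) = -2 - 2307 = -2309)
(f + (-7*20 - 10))/(O - 1854) = (1932 + (-7*20 - 10))/(-2309 - 1854) = (1932 + (-140 - 10))/(-4163) = (1932 - 150)*(-1/4163) = 1782*(-1/4163) = -1782/4163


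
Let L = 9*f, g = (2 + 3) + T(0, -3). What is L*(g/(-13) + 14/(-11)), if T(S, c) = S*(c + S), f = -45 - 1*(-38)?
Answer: 14931/143 ≈ 104.41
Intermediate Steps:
f = -7 (f = -45 + 38 = -7)
T(S, c) = S*(S + c)
g = 5 (g = (2 + 3) + 0*(0 - 3) = 5 + 0*(-3) = 5 + 0 = 5)
L = -63 (L = 9*(-7) = -63)
L*(g/(-13) + 14/(-11)) = -63*(5/(-13) + 14/(-11)) = -63*(5*(-1/13) + 14*(-1/11)) = -63*(-5/13 - 14/11) = -63*(-237/143) = 14931/143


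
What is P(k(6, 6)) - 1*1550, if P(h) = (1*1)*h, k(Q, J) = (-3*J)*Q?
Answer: -1658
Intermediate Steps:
k(Q, J) = -3*J*Q
P(h) = h (P(h) = 1*h = h)
P(k(6, 6)) - 1*1550 = -3*6*6 - 1*1550 = -108 - 1550 = -1658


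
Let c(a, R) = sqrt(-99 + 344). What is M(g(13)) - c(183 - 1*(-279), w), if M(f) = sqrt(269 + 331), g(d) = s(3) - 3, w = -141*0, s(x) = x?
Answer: -7*sqrt(5) + 10*sqrt(6) ≈ 8.8424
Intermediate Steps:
w = 0
g(d) = 0 (g(d) = 3 - 3 = 0)
c(a, R) = 7*sqrt(5) (c(a, R) = sqrt(245) = 7*sqrt(5))
M(f) = 10*sqrt(6) (M(f) = sqrt(600) = 10*sqrt(6))
M(g(13)) - c(183 - 1*(-279), w) = 10*sqrt(6) - 7*sqrt(5) = -7*sqrt(5) + 10*sqrt(6)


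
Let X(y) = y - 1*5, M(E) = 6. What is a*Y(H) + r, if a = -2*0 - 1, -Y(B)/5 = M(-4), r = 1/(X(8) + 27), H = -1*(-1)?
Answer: 901/30 ≈ 30.033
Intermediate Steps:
H = 1
X(y) = -5 + y (X(y) = y - 5 = -5 + y)
r = 1/30 (r = 1/((-5 + 8) + 27) = 1/(3 + 27) = 1/30 ≈ 0.033333)
Y(B) = -30 (Y(B) = -5*6 = -30)
a = -1 (a = 0 - 1 = -1)
a*Y(H) + r = -1*(-30) + 1/30 = 30 + 1/30 = 901/30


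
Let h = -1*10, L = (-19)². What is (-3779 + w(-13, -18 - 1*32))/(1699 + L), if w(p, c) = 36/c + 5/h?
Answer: -189011/103000 ≈ -1.8351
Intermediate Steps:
L = 361
h = -10
w(p, c) = -½ + 36/c (w(p, c) = 36/c + 5/(-10) = 36/c + 5*(-⅒) = 36/c - ½ = -½ + 36/c)
(-3779 + w(-13, -18 - 1*32))/(1699 + L) = (-3779 + (72 - (-18 - 1*32))/(2*(-18 - 1*32)))/(1699 + 361) = (-3779 + (72 - (-18 - 32))/(2*(-18 - 32)))/2060 = (-3779 + (½)*(72 - 1*(-50))/(-50))*(1/2060) = (-3779 + (½)*(-1/50)*(72 + 50))*(1/2060) = (-3779 + (½)*(-1/50)*122)*(1/2060) = (-3779 - 61/50)*(1/2060) = -189011/50*1/2060 = -189011/103000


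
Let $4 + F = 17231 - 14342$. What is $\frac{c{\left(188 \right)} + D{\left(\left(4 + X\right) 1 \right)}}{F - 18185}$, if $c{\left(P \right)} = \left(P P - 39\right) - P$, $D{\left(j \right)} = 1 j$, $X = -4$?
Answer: $- \frac{35117}{15300} \approx -2.2952$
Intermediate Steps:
$D{\left(j \right)} = j$
$c{\left(P \right)} = -39 + P^{2} - P$ ($c{\left(P \right)} = \left(P^{2} - 39\right) - P = \left(-39 + P^{2}\right) - P = -39 + P^{2} - P$)
$F = 2885$ ($F = -4 + \left(17231 - 14342\right) = -4 + 2889 = 2885$)
$\frac{c{\left(188 \right)} + D{\left(\left(4 + X\right) 1 \right)}}{F - 18185} = \frac{\left(-39 + 188^{2} - 188\right) + \left(4 - 4\right) 1}{2885 - 18185} = \frac{\left(-39 + 35344 - 188\right) + 0 \cdot 1}{-15300} = \left(35117 + 0\right) \left(- \frac{1}{15300}\right) = 35117 \left(- \frac{1}{15300}\right) = - \frac{35117}{15300}$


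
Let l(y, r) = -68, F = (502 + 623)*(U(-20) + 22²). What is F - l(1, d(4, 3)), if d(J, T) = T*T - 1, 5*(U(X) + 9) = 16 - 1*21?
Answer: 533318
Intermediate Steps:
U(X) = -10 (U(X) = -9 + (16 - 1*21)/5 = -9 + (16 - 21)/5 = -9 + (⅕)*(-5) = -9 - 1 = -10)
F = 533250 (F = (502 + 623)*(-10 + 22²) = 1125*(-10 + 484) = 1125*474 = 533250)
d(J, T) = -1 + T² (d(J, T) = T² - 1 = -1 + T²)
F - l(1, d(4, 3)) = 533250 - 1*(-68) = 533250 + 68 = 533318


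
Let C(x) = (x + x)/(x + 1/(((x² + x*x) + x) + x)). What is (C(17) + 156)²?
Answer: 2702696544144/108264025 ≈ 24964.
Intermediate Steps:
C(x) = 2*x/(x + 1/(2*x + 2*x²)) (C(x) = (2*x)/(x + 1/(((x² + x²) + x) + x)) = (2*x)/(x + 1/((2*x² + x) + x)) = (2*x)/(x + 1/((x + 2*x²) + x)) = (2*x)/(x + 1/(2*x + 2*x²)) = 2*x/(x + 1/(2*x + 2*x²)))
(C(17) + 156)² = (4*17²*(1 + 17)/(1 + 2*17² + 2*17³) + 156)² = (4*289*18/(1 + 2*289 + 2*4913) + 156)² = (4*289*18/(1 + 578 + 9826) + 156)² = (4*289*18/10405 + 156)² = (4*289*(1/10405)*18 + 156)² = (20808/10405 + 156)² = (1643988/10405)² = 2702696544144/108264025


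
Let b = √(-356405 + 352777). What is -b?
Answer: -2*I*√907 ≈ -60.233*I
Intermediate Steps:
b = 2*I*√907 (b = √(-3628) = 2*I*√907 ≈ 60.233*I)
-b = -2*I*√907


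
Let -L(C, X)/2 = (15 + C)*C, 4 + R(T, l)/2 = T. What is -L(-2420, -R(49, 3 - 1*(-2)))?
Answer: 11640200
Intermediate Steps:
R(T, l) = -8 + 2*T
L(C, X) = -2*C*(15 + C) (L(C, X) = -2*(15 + C)*C = -2*C*(15 + C))
-L(-2420, -R(49, 3 - 1*(-2))) = -(-2)*(-2420)*(15 - 2420) = -(-2)*(-2420)*(-2405) = -1*(-11640200) = 11640200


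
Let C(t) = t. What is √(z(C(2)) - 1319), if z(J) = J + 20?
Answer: I*√1297 ≈ 36.014*I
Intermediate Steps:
z(J) = 20 + J
√(z(C(2)) - 1319) = √((20 + 2) - 1319) = √(22 - 1319) = √(-1297) = I*√1297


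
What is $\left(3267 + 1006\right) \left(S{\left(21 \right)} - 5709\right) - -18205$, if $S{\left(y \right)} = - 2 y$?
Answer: $-24555818$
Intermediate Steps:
$\left(3267 + 1006\right) \left(S{\left(21 \right)} - 5709\right) - -18205 = \left(3267 + 1006\right) \left(\left(-2\right) 21 - 5709\right) - -18205 = 4273 \left(-42 - 5709\right) + 18205 = 4273 \left(-5751\right) + 18205 = -24574023 + 18205 = -24555818$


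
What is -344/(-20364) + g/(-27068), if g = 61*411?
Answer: -125308613/137803188 ≈ -0.90933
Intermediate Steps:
g = 25071
-344/(-20364) + g/(-27068) = -344/(-20364) + 25071/(-27068) = -344*(-1/20364) + 25071*(-1/27068) = 86/5091 - 25071/27068 = -125308613/137803188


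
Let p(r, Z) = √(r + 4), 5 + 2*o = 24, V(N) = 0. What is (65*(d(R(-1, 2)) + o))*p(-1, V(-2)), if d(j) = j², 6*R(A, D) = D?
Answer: 11245*√3/18 ≈ 1082.1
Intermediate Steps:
o = 19/2 (o = -5/2 + (½)*24 = -5/2 + 12 = 19/2 ≈ 9.5000)
p(r, Z) = √(4 + r)
R(A, D) = D/6
(65*(d(R(-1, 2)) + o))*p(-1, V(-2)) = (65*(((⅙)*2)² + 19/2))*√(4 - 1) = (65*((⅓)² + 19/2))*√3 = (65*(⅑ + 19/2))*√3 = (65*(173/18))*√3 = 11245*√3/18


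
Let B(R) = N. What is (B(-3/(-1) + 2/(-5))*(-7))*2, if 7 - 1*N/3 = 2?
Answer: -210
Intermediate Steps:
N = 15 (N = 21 - 3*2 = 21 - 6 = 15)
B(R) = 15
(B(-3/(-1) + 2/(-5))*(-7))*2 = (15*(-7))*2 = -105*2 = -210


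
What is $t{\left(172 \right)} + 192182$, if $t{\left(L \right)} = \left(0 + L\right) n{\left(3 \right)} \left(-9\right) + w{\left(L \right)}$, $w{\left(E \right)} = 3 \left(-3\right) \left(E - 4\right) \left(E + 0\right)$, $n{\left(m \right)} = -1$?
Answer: $-66334$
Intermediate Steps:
$w{\left(E \right)} = - 9 E \left(-4 + E\right)$ ($w{\left(E \right)} = - 9 \left(-4 + E\right) E = - 9 E \left(-4 + E\right)$)
$t{\left(L \right)} = 9 L + 9 L \left(4 - L\right)$ ($t{\left(L \right)} = \left(0 + L\right) \left(-1\right) \left(-9\right) + 9 L \left(4 - L\right) = L \left(-1\right) \left(-9\right) + 9 L \left(4 - L\right) = - L \left(-9\right) + 9 L \left(4 - L\right) = 9 L + 9 L \left(4 - L\right)$)
$t{\left(172 \right)} + 192182 = 9 \cdot 172 \left(5 - 172\right) + 192182 = 9 \cdot 172 \left(-167\right) + 192182 = -258516 + 192182 = -66334$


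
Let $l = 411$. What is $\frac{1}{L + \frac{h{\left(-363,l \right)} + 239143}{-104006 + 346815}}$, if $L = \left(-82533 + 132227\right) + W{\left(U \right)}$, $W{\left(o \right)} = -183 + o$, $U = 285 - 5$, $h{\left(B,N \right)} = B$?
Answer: $\frac{242809}{12089941699} \approx 2.0084 \cdot 10^{-5}$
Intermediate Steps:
$U = 280$
$L = 49791$ ($L = \left(-82533 + 132227\right) + \left(-183 + 280\right) = 49694 + 97 = 49791$)
$\frac{1}{L + \frac{h{\left(-363,l \right)} + 239143}{-104006 + 346815}} = \frac{1}{49791 + \frac{-363 + 239143}{-104006 + 346815}} = \frac{1}{49791 + \frac{238780}{242809}} = \frac{1}{\frac{12089941699}{242809}} = \frac{242809}{12089941699}$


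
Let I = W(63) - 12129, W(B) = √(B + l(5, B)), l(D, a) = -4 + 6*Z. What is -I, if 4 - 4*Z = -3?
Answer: 12129 - √278/2 ≈ 12121.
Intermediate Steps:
Z = 7/4 (Z = 1 - ¼*(-3) = 1 + ¾ = 7/4 ≈ 1.7500)
l(D, a) = 13/2 (l(D, a) = -4 + 6*(7/4) = -4 + 21/2 = 13/2)
W(B) = √(13/2 + B) (W(B) = √(B + 13/2) = √(13/2 + B))
I = -12129 + √278/2 (I = √(26 + 4*63)/2 - 12129 = √(26 + 252)/2 - 12129 = √278/2 - 12129 = -12129 + √278/2 ≈ -12121.)
-I = -(-12129 + √278/2) = 12129 - √278/2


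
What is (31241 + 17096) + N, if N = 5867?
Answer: 54204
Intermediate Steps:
(31241 + 17096) + N = (31241 + 17096) + 5867 = 48337 + 5867 = 54204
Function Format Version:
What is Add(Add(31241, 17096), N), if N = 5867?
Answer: 54204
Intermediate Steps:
Add(Add(31241, 17096), N) = Add(Add(31241, 17096), 5867) = Add(48337, 5867) = 54204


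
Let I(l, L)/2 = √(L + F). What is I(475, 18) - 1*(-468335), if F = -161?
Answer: 468335 + 2*I*√143 ≈ 4.6834e+5 + 23.917*I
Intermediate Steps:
I(l, L) = 2*√(-161 + L) (I(l, L) = 2*√(L - 161) = 2*√(-161 + L))
I(475, 18) - 1*(-468335) = 2*√(-161 + 18) - 1*(-468335) = 2*√(-143) + 468335 = 2*(I*√143) + 468335 = 2*I*√143 + 468335 = 468335 + 2*I*√143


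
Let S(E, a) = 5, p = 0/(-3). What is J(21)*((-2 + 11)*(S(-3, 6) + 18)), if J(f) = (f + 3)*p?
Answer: 0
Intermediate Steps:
p = 0 (p = 0*(-⅓) = 0)
J(f) = 0 (J(f) = (f + 3)*0 = (3 + f)*0 = 0)
J(21)*((-2 + 11)*(S(-3, 6) + 18)) = 0*((-2 + 11)*(5 + 18)) = 0*(9*23) = 0*207 = 0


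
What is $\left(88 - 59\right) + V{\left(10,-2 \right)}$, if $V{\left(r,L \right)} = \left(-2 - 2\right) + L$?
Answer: $23$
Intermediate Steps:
$V{\left(r,L \right)} = -4 + L$
$\left(88 - 59\right) + V{\left(10,-2 \right)} = \left(88 - 59\right) - 6 = 29 - 6 = 23$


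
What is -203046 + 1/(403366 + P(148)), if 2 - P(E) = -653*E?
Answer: -101525436551/500012 ≈ -2.0305e+5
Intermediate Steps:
P(E) = 2 + 653*E (P(E) = 2 - (-653)*E = 2 + 653*E)
-203046 + 1/(403366 + P(148)) = -203046 + 1/(403366 + (2 + 653*148)) = -203046 + 1/(403366 + (2 + 96644)) = -203046 + 1/(403366 + 96646) = -203046 + 1/500012 = -101525436551/500012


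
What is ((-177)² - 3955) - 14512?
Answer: 12862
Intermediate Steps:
((-177)² - 3955) - 14512 = (31329 - 3955) - 14512 = 27374 - 14512 = 12862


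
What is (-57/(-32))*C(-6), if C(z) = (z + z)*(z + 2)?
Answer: 171/2 ≈ 85.500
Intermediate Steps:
C(z) = 2*z*(2 + z) (C(z) = (2*z)*(2 + z) = 2*z*(2 + z))
(-57/(-32))*C(-6) = (-57/(-32))*(2*(-6)*(2 - 6)) = (-57*(-1/32))*(2*(-6)*(-4)) = (57/32)*48 = 171/2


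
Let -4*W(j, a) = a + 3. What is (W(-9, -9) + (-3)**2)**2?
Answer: 441/4 ≈ 110.25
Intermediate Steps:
W(j, a) = -3/4 - a/4 (W(j, a) = -(a + 3)/4 = -(3 + a)/4 = -3/4 - a/4)
(W(-9, -9) + (-3)**2)**2 = ((-3/4 - 1/4*(-9)) + (-3)**2)**2 = ((-3/4 + 9/4) + 9)**2 = (3/2 + 9)**2 = (21/2)**2 = 441/4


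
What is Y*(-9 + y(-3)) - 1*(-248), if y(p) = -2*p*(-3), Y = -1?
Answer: 275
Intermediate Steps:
y(p) = 6*p
Y*(-9 + y(-3)) - 1*(-248) = -(-9 + 6*(-3)) - 1*(-248) = -(-9 - 18) + 248 = -1*(-27) + 248 = 27 + 248 = 275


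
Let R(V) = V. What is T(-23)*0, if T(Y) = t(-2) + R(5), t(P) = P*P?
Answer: 0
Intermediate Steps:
t(P) = P**2
T(Y) = 9 (T(Y) = (-2)**2 + 5 = 4 + 5 = 9)
T(-23)*0 = 9*0 = 0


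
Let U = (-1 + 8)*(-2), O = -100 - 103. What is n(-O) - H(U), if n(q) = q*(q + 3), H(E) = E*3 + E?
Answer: 41874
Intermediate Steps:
O = -203
U = -14 (U = 7*(-2) = -14)
H(E) = 4*E (H(E) = 3*E + E = 4*E)
n(q) = q*(3 + q)
n(-O) - H(U) = (-1*(-203))*(3 - 1*(-203)) - 4*(-14) = 203*(3 + 203) - 1*(-56) = 203*206 + 56 = 41818 + 56 = 41874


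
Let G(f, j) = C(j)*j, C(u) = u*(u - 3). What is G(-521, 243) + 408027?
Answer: 14579787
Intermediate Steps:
C(u) = u*(-3 + u)
G(f, j) = j²*(-3 + j) (G(f, j) = (j*(-3 + j))*j = j²*(-3 + j))
G(-521, 243) + 408027 = 243²*(-3 + 243) + 408027 = 59049*240 + 408027 = 14171760 + 408027 = 14579787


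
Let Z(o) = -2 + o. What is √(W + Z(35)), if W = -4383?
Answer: 5*I*√174 ≈ 65.955*I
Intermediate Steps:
√(W + Z(35)) = √(-4383 + (-2 + 35)) = √(-4383 + 33) = √(-4350) = 5*I*√174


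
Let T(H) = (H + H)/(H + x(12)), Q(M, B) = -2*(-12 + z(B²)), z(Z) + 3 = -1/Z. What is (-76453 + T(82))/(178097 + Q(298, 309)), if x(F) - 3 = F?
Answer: -708065803737/1649751176633 ≈ -0.42920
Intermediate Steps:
z(Z) = -3 - 1/Z
x(F) = 3 + F
Q(M, B) = 30 + 2/B² (Q(M, B) = -2*(-12 + (-3 - 1/(B²))) = -2*(-12 + (-3 - 1/B²)) = -2*(-15 - 1/B²) = 30 + 2/B²)
T(H) = 2*H/(15 + H) (T(H) = (H + H)/(H + (3 + 12)) = (2*H)/(H + 15) = (2*H)/(15 + H) = 2*H/(15 + H))
(-76453 + T(82))/(178097 + Q(298, 309)) = (-76453 + 2*82/(15 + 82))/(178097 + (30 + 2/309²)) = (-76453 + 2*82/97)/(178097 + (30 + 2*(1/95481))) = (-76453 + 2*82*(1/97))/(178097 + (30 + 2/95481)) = (-76453 + 164/97)/(178097 + 2864432/95481) = -7415777/(97*17007744089/95481) = -7415777/97*95481/17007744089 = -708065803737/1649751176633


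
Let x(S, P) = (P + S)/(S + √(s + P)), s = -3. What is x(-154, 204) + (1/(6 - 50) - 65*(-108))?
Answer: 1452590177/206932 - 10*√201/4703 ≈ 7019.6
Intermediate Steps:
x(S, P) = (P + S)/(S + √(-3 + P))
x(-154, 204) + (1/(6 - 50) - 65*(-108)) = (204 - 154)/(-154 + √(-3 + 204)) + (1/(6 - 50) - 65*(-108)) = 50/(-154 + √201) + (1/(-44) + 7020) = 50/(-154 + √201) + (-1/44 + 7020) = 50/(-154 + √201) + 308879/44 = 308879/44 + 50/(-154 + √201)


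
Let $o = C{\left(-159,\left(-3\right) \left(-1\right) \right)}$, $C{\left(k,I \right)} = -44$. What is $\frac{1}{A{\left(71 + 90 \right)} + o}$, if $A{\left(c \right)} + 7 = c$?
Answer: $\frac{1}{110} \approx 0.0090909$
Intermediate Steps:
$A{\left(c \right)} = -7 + c$
$o = -44$
$\frac{1}{A{\left(71 + 90 \right)} + o} = \frac{1}{\left(-7 + \left(71 + 90\right)\right) - 44} = \frac{1}{\left(-7 + 161\right) - 44} = \frac{1}{154 - 44} = \frac{1}{110}$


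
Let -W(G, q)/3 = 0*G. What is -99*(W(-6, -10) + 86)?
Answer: -8514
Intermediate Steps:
W(G, q) = 0 (W(G, q) = -0*G = -3*0 = 0)
-99*(W(-6, -10) + 86) = -99*(0 + 86) = -99*86 = -8514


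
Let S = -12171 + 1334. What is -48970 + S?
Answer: -59807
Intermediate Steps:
S = -10837
-48970 + S = -48970 - 10837 = -59807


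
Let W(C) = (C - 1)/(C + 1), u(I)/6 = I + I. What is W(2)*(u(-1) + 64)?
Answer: 52/3 ≈ 17.333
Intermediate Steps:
u(I) = 12*I (u(I) = 6*(I + I) = 6*(2*I) = 12*I)
W(C) = (-1 + C)/(1 + C)
W(2)*(u(-1) + 64) = ((-1 + 2)/(1 + 2))*(12*(-1) + 64) = (1/3)*(-12 + 64) = ((1/3)*1)*52 = (1/3)*52 = 52/3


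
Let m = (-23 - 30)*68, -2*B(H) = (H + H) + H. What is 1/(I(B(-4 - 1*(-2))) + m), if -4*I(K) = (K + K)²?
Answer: -1/3613 ≈ -0.00027678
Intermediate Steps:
B(H) = -3*H/2 (B(H) = -((H + H) + H)/2 = -(2*H + H)/2 = -3*H/2)
I(K) = -K² (I(K) = -(K + K)²/4 = -4*K²/4 = -K²)
m = -3604 (m = -53*68 = -3604)
1/(I(B(-4 - 1*(-2))) + m) = 1/(-(-3*(-4 - 1*(-2))/2)² - 3604) = 1/(-(-3*(-4 + 2)/2)² - 3604) = 1/(-(-3/2*(-2))² - 3604) = 1/(-1*3² - 3604) = 1/(-1*9 - 3604) = 1/(-9 - 3604) = 1/(-3613) = -1/3613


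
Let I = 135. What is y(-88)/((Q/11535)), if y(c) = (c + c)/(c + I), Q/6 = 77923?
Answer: -338360/3662381 ≈ -0.092388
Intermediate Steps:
Q = 467538 (Q = 6*77923 = 467538)
y(c) = 2*c/(135 + c) (y(c) = (c + c)/(c + 135) = (2*c)/(135 + c) = 2*c/(135 + c))
y(-88)/((Q/11535)) = (2*(-88)/(135 - 88))/((467538/11535)) = (2*(-88)/47)/((467538*(1/11535))) = (2*(-88)*(1/47))/(155846/3845) = -176/47*3845/155846 = -338360/3662381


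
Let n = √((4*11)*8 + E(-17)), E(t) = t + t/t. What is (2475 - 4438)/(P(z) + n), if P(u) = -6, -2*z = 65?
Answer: -1963/50 - 1963*√21/75 ≈ -159.20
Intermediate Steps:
z = -65/2 (z = -½*65 = -65/2 ≈ -32.500)
E(t) = 1 + t (E(t) = t + 1 = 1 + t)
n = 4*√21 (n = √((4*11)*8 + (1 - 17)) = √(44*8 - 16) = √(352 - 16) = √336 = 4*√21 ≈ 18.330)
(2475 - 4438)/(P(z) + n) = (2475 - 4438)/(-6 + 4*√21) = -1963/(-6 + 4*√21)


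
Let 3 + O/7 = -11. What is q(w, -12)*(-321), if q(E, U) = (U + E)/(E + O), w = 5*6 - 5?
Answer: 4173/73 ≈ 57.164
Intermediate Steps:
O = -98 (O = -21 + 7*(-11) = -21 - 77 = -98)
w = 25 (w = 30 - 5 = 25)
q(E, U) = (E + U)/(-98 + E) (q(E, U) = (U + E)/(E - 98) = (E + U)/(-98 + E))
q(w, -12)*(-321) = ((25 - 12)/(-98 + 25))*(-321) = (13/(-73))*(-321) = -1/73*13*(-321) = -13/73*(-321) = 4173/73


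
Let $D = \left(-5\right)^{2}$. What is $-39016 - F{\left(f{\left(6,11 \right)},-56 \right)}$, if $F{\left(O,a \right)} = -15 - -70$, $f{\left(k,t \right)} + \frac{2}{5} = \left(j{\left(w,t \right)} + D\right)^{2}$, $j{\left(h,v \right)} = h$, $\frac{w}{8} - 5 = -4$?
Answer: $-39071$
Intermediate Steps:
$w = 8$ ($w = 40 + 8 \left(-4\right) = 40 - 32 = 8$)
$D = 25$
$f{\left(k,t \right)} = \frac{5443}{5}$ ($f{\left(k,t \right)} = - \frac{2}{5} + \left(8 + 25\right)^{2} = - \frac{2}{5} + 33^{2} = - \frac{2}{5} + 1089 = \frac{5443}{5}$)
$F{\left(O,a \right)} = 55$ ($F{\left(O,a \right)} = -15 + 70 = 55$)
$-39016 - F{\left(f{\left(6,11 \right)},-56 \right)} = -39016 - 55 = -39071$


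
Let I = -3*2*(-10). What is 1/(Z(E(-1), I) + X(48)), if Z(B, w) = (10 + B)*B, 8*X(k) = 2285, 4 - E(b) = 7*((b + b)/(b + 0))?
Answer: 8/2285 ≈ 0.0035011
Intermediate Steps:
I = 60 (I = -6*(-10) = 60)
E(b) = -10 (E(b) = 4 - 7*(b + b)/(b + 0) = 4 - 7*(2*b)/b = 4 - 7*2 = 4 - 1*14 = 4 - 14 = -10)
X(k) = 2285/8 (X(k) = (⅛)*2285 = 2285/8)
Z(B, w) = B*(10 + B)
1/(Z(E(-1), I) + X(48)) = 1/(-10*(10 - 10) + 2285/8) = 1/(-10*0 + 2285/8) = 1/(0 + 2285/8) = 1/(2285/8) = 8/2285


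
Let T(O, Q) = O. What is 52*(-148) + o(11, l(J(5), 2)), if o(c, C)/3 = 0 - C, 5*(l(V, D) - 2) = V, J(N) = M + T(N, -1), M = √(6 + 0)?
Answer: -7705 - 3*√6/5 ≈ -7706.5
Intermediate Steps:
M = √6 ≈ 2.4495
J(N) = N + √6 (J(N) = √6 + N = N + √6)
l(V, D) = 2 + V/5
o(c, C) = -3*C (o(c, C) = 3*(0 - C) = 3*(-C) = -3*C)
52*(-148) + o(11, l(J(5), 2)) = 52*(-148) - 3*(2 + (5 + √6)/5) = -7696 - 3*(2 + (1 + √6/5)) = -7696 - 3*(3 + √6/5) = -7696 + (-9 - 3*√6/5) = -7705 - 3*√6/5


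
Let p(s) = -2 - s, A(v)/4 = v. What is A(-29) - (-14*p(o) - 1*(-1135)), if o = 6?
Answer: -1363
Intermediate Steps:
A(v) = 4*v
A(-29) - (-14*p(o) - 1*(-1135)) = 4*(-29) - (-14*(-2 - 1*6) - 1*(-1135)) = -116 - (-14*(-2 - 6) + 1135) = -116 - (-14*(-8) + 1135) = -116 - (112 + 1135) = -116 - 1*1247 = -116 - 1247 = -1363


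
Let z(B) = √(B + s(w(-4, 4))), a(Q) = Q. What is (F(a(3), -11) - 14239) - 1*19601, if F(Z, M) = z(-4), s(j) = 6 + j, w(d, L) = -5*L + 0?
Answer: -33840 + 3*I*√2 ≈ -33840.0 + 4.2426*I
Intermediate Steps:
w(d, L) = -5*L
z(B) = √(-14 + B) (z(B) = √(B + (6 - 5*4)) = √(B + (6 - 20)) = √(B - 14) = √(-14 + B))
F(Z, M) = 3*I*√2 (F(Z, M) = √(-14 - 4) = √(-18) = 3*I*√2)
(F(a(3), -11) - 14239) - 1*19601 = (3*I*√2 - 14239) - 1*19601 = (-14239 + 3*I*√2) - 19601 = -33840 + 3*I*√2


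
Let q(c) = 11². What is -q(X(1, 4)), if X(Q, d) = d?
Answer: -121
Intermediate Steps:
q(c) = 121
-q(X(1, 4)) = -1*121 = -121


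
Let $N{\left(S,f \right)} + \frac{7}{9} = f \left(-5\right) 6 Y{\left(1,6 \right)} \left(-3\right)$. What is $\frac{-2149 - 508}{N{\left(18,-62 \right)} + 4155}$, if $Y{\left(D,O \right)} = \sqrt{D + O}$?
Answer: $\frac{223514811}{4064119064} + \frac{300227715 \sqrt{7}}{4064119064} \approx 0.25045$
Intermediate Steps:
$N{\left(S,f \right)} = - \frac{7}{9} + 90 f \sqrt{7}$ ($N{\left(S,f \right)} = - \frac{7}{9} + f \left(-5\right) 6 \sqrt{1 + 6} \left(-3\right) = - \frac{7}{9} + f \left(- 30 \sqrt{7}\right) \left(-3\right) = - \frac{7}{9} + - 30 f \sqrt{7} \left(-3\right) = - \frac{7}{9} + 90 f \sqrt{7}$)
$\frac{-2149 - 508}{N{\left(18,-62 \right)} + 4155} = \frac{-2149 - 508}{\left(- \frac{7}{9} + 90 \left(-62\right) \sqrt{7}\right) + 4155} = \frac{-2149 - 508}{\left(- \frac{7}{9} - 5580 \sqrt{7}\right) + 4155} = \frac{-2149 - 508}{\frac{37388}{9} - 5580 \sqrt{7}} = - \frac{2657}{\frac{37388}{9} - 5580 \sqrt{7}}$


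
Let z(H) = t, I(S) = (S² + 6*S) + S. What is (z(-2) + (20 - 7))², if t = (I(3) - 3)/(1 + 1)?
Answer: 2809/4 ≈ 702.25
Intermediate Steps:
I(S) = S² + 7*S
t = 27/2 (t = (3*(7 + 3) - 3)/(1 + 1) = (3*10 - 3)/2 = (30 - 3)*(½) = 27*(½) = 27/2 ≈ 13.500)
z(H) = 27/2
(z(-2) + (20 - 7))² = (27/2 + (20 - 7))² = (27/2 + 13)² = (53/2)² = 2809/4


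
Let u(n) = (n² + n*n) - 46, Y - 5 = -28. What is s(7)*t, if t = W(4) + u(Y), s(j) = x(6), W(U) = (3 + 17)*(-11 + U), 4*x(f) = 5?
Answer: 1090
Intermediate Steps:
x(f) = 5/4 (x(f) = (¼)*5 = 5/4)
W(U) = -220 + 20*U (W(U) = 20*(-11 + U) = -220 + 20*U)
Y = -23 (Y = 5 - 28 = -23)
s(j) = 5/4
u(n) = -46 + 2*n² (u(n) = (n² + n²) - 46 = 2*n² - 46 = -46 + 2*n²)
t = 872 (t = (-220 + 20*4) + (-46 + 2*(-23)²) = (-220 + 80) + (-46 + 2*529) = -140 + (-46 + 1058) = -140 + 1012 = 872)
s(7)*t = (5/4)*872 = 1090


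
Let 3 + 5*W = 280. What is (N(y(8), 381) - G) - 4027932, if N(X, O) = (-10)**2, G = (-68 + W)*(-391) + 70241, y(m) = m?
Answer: -20514998/5 ≈ -4.1030e+6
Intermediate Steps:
W = 277/5 (W = -3/5 + (1/5)*280 = -3/5 + 56 = 277/5 ≈ 55.400)
G = 375838/5 (G = (-68 + 277/5)*(-391) + 70241 = -63/5*(-391) + 70241 = 24633/5 + 70241 = 375838/5 ≈ 75168.)
N(X, O) = 100
(N(y(8), 381) - G) - 4027932 = (100 - 1*375838/5) - 4027932 = (100 - 375838/5) - 4027932 = -375338/5 - 4027932 = -20514998/5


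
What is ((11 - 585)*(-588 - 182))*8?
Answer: 3535840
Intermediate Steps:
((11 - 585)*(-588 - 182))*8 = -574*(-770)*8 = 441980*8 = 3535840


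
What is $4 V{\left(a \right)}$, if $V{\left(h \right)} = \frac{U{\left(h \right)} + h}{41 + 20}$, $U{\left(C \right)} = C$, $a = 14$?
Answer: $\frac{112}{61} \approx 1.8361$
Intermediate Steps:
$V{\left(h \right)} = \frac{2 h}{61}$ ($V{\left(h \right)} = \frac{h + h}{41 + 20} = \frac{2 h}{61}$)
$4 V{\left(a \right)} = 4 \cdot \frac{2}{61} \cdot 14 = 4 \cdot \frac{28}{61} = \frac{112}{61}$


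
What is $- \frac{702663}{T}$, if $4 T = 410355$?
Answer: $- \frac{936884}{136785} \approx -6.8493$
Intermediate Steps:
$T = \frac{410355}{4}$ ($T = \frac{1}{4} \cdot 410355 = \frac{410355}{4} \approx 1.0259 \cdot 10^{5}$)
$- \frac{702663}{T} = - \frac{702663}{\frac{410355}{4}} = - \frac{702663 \cdot 4}{410355} = \left(-1\right) \frac{936884}{136785} = - \frac{936884}{136785}$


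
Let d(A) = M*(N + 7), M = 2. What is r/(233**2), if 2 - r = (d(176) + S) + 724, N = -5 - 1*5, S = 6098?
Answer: -6814/54289 ≈ -0.12551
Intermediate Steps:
N = -10 (N = -5 - 5 = -10)
d(A) = -6 (d(A) = 2*(-10 + 7) = 2*(-3) = -6)
r = -6814 (r = 2 - ((-6 + 6098) + 724) = 2 - (6092 + 724) = 2 - 1*6816 = 2 - 6816 = -6814)
r/(233**2) = -6814/(233**2) = -6814/54289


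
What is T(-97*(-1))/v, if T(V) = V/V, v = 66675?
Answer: 1/66675 ≈ 1.4998e-5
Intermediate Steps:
T(V) = 1
T(-97*(-1))/v = 1/66675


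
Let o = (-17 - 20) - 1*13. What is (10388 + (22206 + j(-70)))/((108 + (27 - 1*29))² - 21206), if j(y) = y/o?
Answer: -162977/49850 ≈ -3.2693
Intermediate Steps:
o = -50 (o = -37 - 13 = -50)
j(y) = -y/50 (j(y) = y/(-50) = y*(-1/50) = -y/50)
(10388 + (22206 + j(-70)))/((108 + (27 - 1*29))² - 21206) = (10388 + (22206 - 1/50*(-70)))/((108 + (27 - 1*29))² - 21206) = (10388 + (22206 + 7/5))/((108 + (27 - 29))² - 21206) = (10388 + 111037/5)/((108 - 2)² - 21206) = 162977/(5*(106² - 21206)) = 162977/(5*(11236 - 21206)) = (162977/5)/(-9970) = (162977/5)*(-1/9970) = -162977/49850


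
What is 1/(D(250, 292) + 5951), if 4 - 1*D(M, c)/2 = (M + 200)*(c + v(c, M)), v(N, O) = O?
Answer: -1/481841 ≈ -2.0754e-6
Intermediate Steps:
D(M, c) = 8 - 2*(200 + M)*(M + c) (D(M, c) = 8 - 2*(M + 200)*(c + M) = 8 - 2*(200 + M)*(M + c))
1/(D(250, 292) + 5951) = 1/((8 - 400*250 - 400*292 - 2*250**2 - 2*250*292) + 5951) = 1/((8 - 100000 - 116800 - 2*62500 - 146000) + 5951) = 1/((8 - 100000 - 116800 - 125000 - 146000) + 5951) = 1/(-487792 + 5951) = 1/(-481841) = -1/481841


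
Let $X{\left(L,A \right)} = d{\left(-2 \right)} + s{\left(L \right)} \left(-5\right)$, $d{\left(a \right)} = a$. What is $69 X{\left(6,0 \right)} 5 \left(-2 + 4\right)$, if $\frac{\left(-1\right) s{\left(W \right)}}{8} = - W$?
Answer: $-166980$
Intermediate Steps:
$s{\left(W \right)} = 8 W$ ($s{\left(W \right)} = - 8 \left(- W\right) = 8 W$)
$X{\left(L,A \right)} = -2 - 40 L$ ($X{\left(L,A \right)} = -2 + 8 L \left(-5\right) = -2 - 40 L$)
$69 X{\left(6,0 \right)} 5 \left(-2 + 4\right) = 69 \left(-2 - 240\right) 5 \left(-2 + 4\right) = 69 \left(-2 - 240\right) 5 \cdot 2 = 69 \left(-242\right) 10 = \left(-16698\right) 10 = -166980$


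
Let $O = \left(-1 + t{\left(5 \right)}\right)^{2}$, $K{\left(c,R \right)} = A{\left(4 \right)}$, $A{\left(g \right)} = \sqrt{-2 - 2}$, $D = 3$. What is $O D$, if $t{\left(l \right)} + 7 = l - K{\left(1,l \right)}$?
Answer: $15 + 36 i \approx 15.0 + 36.0 i$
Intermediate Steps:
$A{\left(g \right)} = 2 i$ ($A{\left(g \right)} = \sqrt{-4} = 2 i$)
$K{\left(c,R \right)} = 2 i$
$t{\left(l \right)} = -7 + l - 2 i$ ($t{\left(l \right)} = -7 + \left(l - 2 i\right) = -7 + l - 2 i$)
$O = \left(-3 - 2 i\right)^{2}$ ($O = \left(-1 - \left(2 + 2 i\right)\right)^{2} = \left(-3 - 2 i\right)^{2} \approx 5.0 + 12.0 i$)
$O D = \left(5 + 12 i\right) 3 = 15 + 36 i$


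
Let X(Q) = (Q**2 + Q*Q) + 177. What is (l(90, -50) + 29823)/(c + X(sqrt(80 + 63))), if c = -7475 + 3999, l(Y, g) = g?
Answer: -29773/3013 ≈ -9.8815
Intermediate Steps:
X(Q) = 177 + 2*Q**2 (X(Q) = (Q**2 + Q**2) + 177 = 2*Q**2 + 177 = 177 + 2*Q**2)
c = -3476
(l(90, -50) + 29823)/(c + X(sqrt(80 + 63))) = (-50 + 29823)/(-3476 + (177 + 2*(sqrt(80 + 63))**2)) = 29773/(-3476 + (177 + 2*(sqrt(143))**2)) = 29773/(-3476 + (177 + 2*143)) = 29773/(-3476 + (177 + 286)) = 29773/(-3476 + 463) = 29773/(-3013) = 29773*(-1/3013) = -29773/3013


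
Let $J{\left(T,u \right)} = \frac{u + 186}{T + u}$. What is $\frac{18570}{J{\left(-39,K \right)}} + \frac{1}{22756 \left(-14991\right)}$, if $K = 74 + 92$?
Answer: $\frac{100566229361761}{15009948624} \approx 6700.0$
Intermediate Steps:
$K = 166$
$J{\left(T,u \right)} = \frac{186 + u}{T + u}$
$\frac{18570}{J{\left(-39,K \right)}} + \frac{1}{22756 \left(-14991\right)} = \frac{18570}{\frac{1}{-39 + 166} \left(186 + 166\right)} + \frac{1}{22756 \left(-14991\right)} = \frac{18570}{\frac{1}{127} \cdot 352} + \frac{1}{22756} \left(- \frac{1}{14991}\right) = \frac{18570}{\frac{1}{127} \cdot 352} - \frac{1}{341135196} = \frac{18570}{\frac{352}{127}} - \frac{1}{341135196} = 18570 \cdot \frac{127}{352} - \frac{1}{341135196} = \frac{1179195}{176} - \frac{1}{341135196} = \frac{100566229361761}{15009948624}$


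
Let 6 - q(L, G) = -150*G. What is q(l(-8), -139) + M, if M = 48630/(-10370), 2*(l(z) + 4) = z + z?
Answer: -21620091/1037 ≈ -20849.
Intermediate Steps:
l(z) = -4 + z (l(z) = -4 + (z + z)/2 = -4 + (2*z)/2 = -4 + z)
q(L, G) = 6 + 150*G (q(L, G) = 6 - (-150)*G = 6 + 150*G)
M = -4863/1037 (M = 48630*(-1/10370) = -4863/1037 ≈ -4.6895)
q(l(-8), -139) + M = (6 + 150*(-139)) - 4863/1037 = (6 - 20850) - 4863/1037 = -20844 - 4863/1037 = -21620091/1037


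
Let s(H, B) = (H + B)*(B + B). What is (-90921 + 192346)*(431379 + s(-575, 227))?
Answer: 27728276475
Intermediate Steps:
s(H, B) = 2*B*(B + H) (s(H, B) = (B + H)*(2*B) = 2*B*(B + H))
(-90921 + 192346)*(431379 + s(-575, 227)) = (-90921 + 192346)*(431379 + 2*227*(227 - 575)) = 101425*(431379 + 2*227*(-348)) = 101425*(431379 - 157992) = 101425*273387 = 27728276475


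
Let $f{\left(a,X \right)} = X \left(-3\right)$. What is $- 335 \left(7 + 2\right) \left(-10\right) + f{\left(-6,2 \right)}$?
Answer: $30144$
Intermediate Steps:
$f{\left(a,X \right)} = - 3 X$
$- 335 \left(7 + 2\right) \left(-10\right) + f{\left(-6,2 \right)} = - 335 \left(7 + 2\right) \left(-10\right) - 6 = - 335 \cdot 9 \left(-10\right) - 6 = \left(-335\right) \left(-90\right) - 6 = 30150 - 6 = 30144$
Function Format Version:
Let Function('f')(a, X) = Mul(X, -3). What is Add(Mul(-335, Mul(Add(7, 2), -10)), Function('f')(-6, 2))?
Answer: 30144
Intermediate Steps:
Function('f')(a, X) = Mul(-3, X)
Add(Mul(-335, Mul(Add(7, 2), -10)), Function('f')(-6, 2)) = Add(Mul(-335, Mul(Add(7, 2), -10)), Mul(-3, 2)) = Add(Mul(-335, Mul(9, -10)), -6) = Add(Mul(-335, -90), -6) = Add(30150, -6) = 30144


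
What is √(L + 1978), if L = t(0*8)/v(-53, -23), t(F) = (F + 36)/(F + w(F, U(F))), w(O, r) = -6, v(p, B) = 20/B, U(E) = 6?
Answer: √198490/10 ≈ 44.552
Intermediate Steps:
t(F) = (36 + F)/(-6 + F) (t(F) = (F + 36)/(F - 6) = (36 + F)/(-6 + F))
L = 69/10 (L = ((36 + 0*8)/(-6 + 0*8))/((20/(-23))) = ((36 + 0)/(-6 + 0))/((20*(-1/23))) = (36/(-6))/(-20/23) = -⅙*36*(-23/20) = -6*(-23/20) = 69/10 ≈ 6.9000)
√(L + 1978) = √(69/10 + 1978) = √(19849/10) = √198490/10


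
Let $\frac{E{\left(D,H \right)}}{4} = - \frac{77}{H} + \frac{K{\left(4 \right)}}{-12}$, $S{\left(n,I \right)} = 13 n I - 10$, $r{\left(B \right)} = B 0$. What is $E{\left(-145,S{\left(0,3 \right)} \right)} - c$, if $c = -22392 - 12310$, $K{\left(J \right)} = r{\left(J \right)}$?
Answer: $\frac{173664}{5} \approx 34733.0$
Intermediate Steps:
$r{\left(B \right)} = 0$
$K{\left(J \right)} = 0$
$S{\left(n,I \right)} = -10 + 13 I n$ ($S{\left(n,I \right)} = 13 I n - 10 = -10 + 13 I n$)
$c = -34702$ ($c = -22392 - 12310 = -34702$)
$E{\left(D,H \right)} = - \frac{308}{H}$ ($E{\left(D,H \right)} = 4 \left(- \frac{77}{H} + \frac{0}{-12}\right) = 4 \left(- \frac{77}{H} + 0 \left(- \frac{1}{12}\right)\right) = 4 \left(- \frac{77}{H} + 0\right) = 4 \left(- \frac{77}{H}\right) = - \frac{308}{H}$)
$E{\left(-145,S{\left(0,3 \right)} \right)} - c = - \frac{308}{-10 + 13 \cdot 3 \cdot 0} - -34702 = - \frac{308}{-10 + 0} + 34702 = - \frac{308}{-10} + 34702 = \left(-308\right) \left(- \frac{1}{10}\right) + 34702 = \frac{154}{5} + 34702 = \frac{173664}{5}$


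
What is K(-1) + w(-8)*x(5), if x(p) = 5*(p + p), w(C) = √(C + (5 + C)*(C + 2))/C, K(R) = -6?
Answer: -6 - 25*√10/4 ≈ -25.764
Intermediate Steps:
w(C) = √(C + (2 + C)*(5 + C))/C (w(C) = √(C + (5 + C)*(2 + C))/C = √(C + (2 + C)*(5 + C))/C)
x(p) = 10*p (x(p) = 5*(2*p) = 10*p)
K(-1) + w(-8)*x(5) = -6 + (√(10 + (-8)² + 8*(-8))/(-8))*(10*5) = -6 - √(10 + 64 - 64)/8*50 = -6 - √10/8*50 = -6 - 25*√10/4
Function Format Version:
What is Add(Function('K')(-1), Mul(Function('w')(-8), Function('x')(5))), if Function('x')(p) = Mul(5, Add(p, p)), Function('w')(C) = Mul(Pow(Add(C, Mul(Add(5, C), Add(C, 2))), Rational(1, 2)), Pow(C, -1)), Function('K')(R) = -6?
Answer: Add(-6, Mul(Rational(-25, 4), Pow(10, Rational(1, 2)))) ≈ -25.764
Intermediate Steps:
Function('w')(C) = Mul(Pow(C, -1), Pow(Add(C, Mul(Add(2, C), Add(5, C))), Rational(1, 2))) (Function('w')(C) = Mul(Pow(Add(C, Mul(Add(5, C), Add(2, C))), Rational(1, 2)), Pow(C, -1)) = Mul(Pow(Add(C, Mul(Add(2, C), Add(5, C))), Rational(1, 2)), Pow(C, -1)) = Mul(Pow(C, -1), Pow(Add(C, Mul(Add(2, C), Add(5, C))), Rational(1, 2))))
Function('x')(p) = Mul(10, p) (Function('x')(p) = Mul(5, Mul(2, p)) = Mul(10, p))
Add(Function('K')(-1), Mul(Function('w')(-8), Function('x')(5))) = Add(-6, Mul(Mul(Pow(-8, -1), Pow(Add(10, Pow(-8, 2), Mul(8, -8)), Rational(1, 2))), Mul(10, 5))) = Add(-6, Mul(Mul(Rational(-1, 8), Pow(Add(10, 64, -64), Rational(1, 2))), 50)) = Add(-6, Mul(Mul(Rational(-1, 8), Pow(10, Rational(1, 2))), 50)) = Add(-6, Mul(Rational(-25, 4), Pow(10, Rational(1, 2))))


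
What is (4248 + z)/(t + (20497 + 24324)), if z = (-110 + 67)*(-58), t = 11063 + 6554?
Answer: 3371/31219 ≈ 0.10798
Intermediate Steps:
t = 17617
z = 2494 (z = -43*(-58) = 2494)
(4248 + z)/(t + (20497 + 24324)) = (4248 + 2494)/(17617 + (20497 + 24324)) = 6742/(17617 + 44821) = 6742/62438 = 6742*(1/62438) = 3371/31219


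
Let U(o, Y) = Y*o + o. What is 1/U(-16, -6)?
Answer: 1/80 ≈ 0.012500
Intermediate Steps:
U(o, Y) = o + Y*o
1/U(-16, -6) = 1/(-16*(1 - 6)) = 1/(-16*(-5)) = 1/80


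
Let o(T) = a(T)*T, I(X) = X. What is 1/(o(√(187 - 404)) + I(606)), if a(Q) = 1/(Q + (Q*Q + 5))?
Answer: 27367783/16585008217 + 212*I*√217/16585008217 ≈ 0.0016502 + 1.883e-7*I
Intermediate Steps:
a(Q) = 1/(5 + Q + Q²) (a(Q) = 1/(Q + (Q² + 5)) = 1/(Q + (5 + Q²)) = 1/(5 + Q + Q²))
o(T) = T/(5 + T + T²)
1/(o(√(187 - 404)) + I(606)) = 1/(√(187 - 404)/(5 + √(187 - 404) + (√(187 - 404))²) + 606) = 1/(√(-217)/(5 + √(-217) + (√(-217))²) + 606) = 1/((I*√217)/(5 + I*√217 + (I*√217)²) + 606) = 1/((I*√217)/(5 + I*√217 - 217) + 606) = 1/((I*√217)/(-212 + I*√217) + 606) = 1/(I*√217/(-212 + I*√217) + 606) = 1/(606 + I*√217/(-212 + I*√217))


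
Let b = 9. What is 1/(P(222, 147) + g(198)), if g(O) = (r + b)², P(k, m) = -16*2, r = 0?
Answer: 1/49 ≈ 0.020408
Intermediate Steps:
P(k, m) = -32
g(O) = 81 (g(O) = (0 + 9)² = 9² = 81)
1/(P(222, 147) + g(198)) = 1/(-32 + 81) = 1/49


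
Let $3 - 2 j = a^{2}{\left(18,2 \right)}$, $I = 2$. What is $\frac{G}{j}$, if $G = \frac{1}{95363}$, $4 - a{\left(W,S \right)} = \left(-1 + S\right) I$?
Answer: $- \frac{2}{95363} \approx -2.0972 \cdot 10^{-5}$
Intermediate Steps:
$a{\left(W,S \right)} = 6 - 2 S$ ($a{\left(W,S \right)} = 4 - \left(-1 + S\right) 2 = 4 - \left(-2 + 2 S\right) = 6 - 2 S$)
$G = \frac{1}{95363} \approx 1.0486 \cdot 10^{-5}$
$j = - \frac{1}{2}$ ($j = \frac{3}{2} - \frac{\left(6 - 4\right)^{2}}{2} = \frac{3}{2} - \frac{2^{2}}{2} = \frac{3}{2} - 2 = - \frac{1}{2} \approx -0.5$)
$\frac{G}{j} = \frac{1}{95363 \left(- \frac{1}{2}\right)} = \frac{1}{95363} \left(-2\right) = - \frac{2}{95363}$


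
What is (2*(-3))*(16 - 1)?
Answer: -90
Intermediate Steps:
(2*(-3))*(16 - 1) = -6*15 = -90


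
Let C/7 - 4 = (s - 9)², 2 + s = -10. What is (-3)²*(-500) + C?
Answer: -1385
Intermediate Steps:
s = -12 (s = -2 - 10 = -12)
C = 3115 (C = 28 + 7*(-12 - 9)² = 28 + 7*(-21)² = 28 + 7*441 = 28 + 3087 = 3115)
(-3)²*(-500) + C = (-3)²*(-500) + 3115 = 9*(-500) + 3115 = -4500 + 3115 = -1385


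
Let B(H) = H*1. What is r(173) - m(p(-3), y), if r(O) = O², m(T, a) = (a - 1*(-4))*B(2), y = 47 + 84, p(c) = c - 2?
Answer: 29659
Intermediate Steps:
B(H) = H
p(c) = -2 + c
y = 131
m(T, a) = 8 + 2*a (m(T, a) = (a - 1*(-4))*2 = (a + 4)*2 = (4 + a)*2 = 8 + 2*a)
r(173) - m(p(-3), y) = 173² - (8 + 2*131) = 29929 - (8 + 262) = 29929 - 1*270 = 29929 - 270 = 29659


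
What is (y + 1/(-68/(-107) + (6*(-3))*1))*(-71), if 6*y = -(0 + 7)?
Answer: 242252/2787 ≈ 86.922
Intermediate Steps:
y = -7/6 (y = (-(0 + 7))/6 = (-1*7)/6 = (⅙)*(-7) = -7/6 ≈ -1.1667)
(y + 1/(-68/(-107) + (6*(-3))*1))*(-71) = (-7/6 + 1/(-68/(-107) + (6*(-3))*1))*(-71) = (-7/6 + 1/(-68*(-1/107) - 18*1))*(-71) = (-7/6 + 1/(68/107 - 18))*(-71) = (-7/6 + 1/(-1858/107))*(-71) = (-7/6 - 107/1858)*(-71) = -3412/2787*(-71) = 242252/2787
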